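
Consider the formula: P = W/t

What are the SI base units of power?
Units of each symbol in P = W/t:
  W (work): kg·m²/s²
  t (time): s  → in the denominator, contributes 1/s

Multiplying the contributions: [kg·m²/s²] · [1/s]
Adding exponents of each base unit: kg: 1, m: 2, s: -3
SI base units of power: kg·m²/s³

Answer: kg·m²/s³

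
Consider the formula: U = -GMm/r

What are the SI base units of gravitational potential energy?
Units of each symbol in U = -GMm/r:
  G (gravitational constant): m³/(kg·s²)
  M (mass): kg
  m (mass): kg
  r (distance): m  → in the denominator, contributes 1/m
  The minus sign does not affect the units.

Multiplying the contributions: [m³/(kg·s²)] · [kg] · [kg] · [1/m]
Adding exponents of each base unit: kg: 1, m: 2, s: -2
SI base units of gravitational potential energy: kg·m²/s²

Answer: kg·m²/s²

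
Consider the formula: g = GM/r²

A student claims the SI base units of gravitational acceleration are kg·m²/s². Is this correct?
Units of each symbol in g = GM/r²:
  G (gravitational constant): m³/(kg·s²)
  M (mass): kg
  r (distance): m  → to the power 2 in the denominator, contributes 1/m²

Multiplying the contributions: [m³/(kg·s²)] · [kg] · [1/m²]
Adding exponents of each base unit: m: 1, s: -2
SI base units of gravitational acceleration: m/s²

The claimed units kg·m²/s² (exponents kg: 1, m: 2, s: -2) do not match the derived units m/s² (exponents m: 1, s: -2), so the claim is incorrect.

Answer: No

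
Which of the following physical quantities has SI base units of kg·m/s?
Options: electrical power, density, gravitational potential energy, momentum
Checking the SI base units of each option:
  electrical power (P = IV): kg·m²/s³  ✗
  density (ρ = m/V): kg/m³  ✗
  gravitational potential energy (U = -GMm/r): kg·m²/s²  ✗
  momentum (p = mv): kg·m/s  ✓ matches

Only momentum has units kg·m/s.

Answer: momentum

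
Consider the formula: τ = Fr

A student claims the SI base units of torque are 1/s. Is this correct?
Units of each symbol in τ = Fr:
  F (force): kg·m/s²
  r (lever arm): m

Multiplying the contributions: [kg·m/s²] · [m]
Adding exponents of each base unit: kg: 1, m: 2, s: -2
SI base units of torque: kg·m²/s²

The claimed units 1/s (exponents s: -1) do not match the derived units kg·m²/s² (exponents kg: 1, m: 2, s: -2), so the claim is incorrect.

Answer: No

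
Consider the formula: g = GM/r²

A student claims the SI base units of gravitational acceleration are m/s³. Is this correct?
Units of each symbol in g = GM/r²:
  G (gravitational constant): m³/(kg·s²)
  M (mass): kg
  r (distance): m  → to the power 2 in the denominator, contributes 1/m²

Multiplying the contributions: [m³/(kg·s²)] · [kg] · [1/m²]
Adding exponents of each base unit: m: 1, s: -2
SI base units of gravitational acceleration: m/s²

The claimed units m/s³ (exponents m: 1, s: -3) do not match the derived units m/s² (exponents m: 1, s: -2), so the claim is incorrect.

Answer: No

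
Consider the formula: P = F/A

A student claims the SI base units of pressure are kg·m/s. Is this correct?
Units of each symbol in P = F/A:
  F (force): kg·m/s²
  A (area): m²  → in the denominator, contributes 1/m²

Multiplying the contributions: [kg·m/s²] · [1/m²]
Adding exponents of each base unit: kg: 1, m: -1, s: -2
SI base units of pressure: kg/(m·s²)

The claimed units kg·m/s (exponents kg: 1, m: 1, s: -1) do not match the derived units kg/(m·s²) (exponents kg: 1, m: -1, s: -2), so the claim is incorrect.

Answer: No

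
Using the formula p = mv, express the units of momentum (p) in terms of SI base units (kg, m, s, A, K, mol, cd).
Units of each symbol in p = mv:
  m (mass): kg
  v (velocity): m/s

Multiplying the contributions: [kg] · [m/s]
Adding exponents of each base unit: kg: 1, m: 1, s: -1
SI base units of momentum: kg·m/s

Answer: kg·m/s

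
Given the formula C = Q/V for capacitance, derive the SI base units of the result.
Units of each symbol in C = Q/V:
  Q (charge, in coulombs): s·A
  V (voltage, in volts): kg·m²/(s³·A)  → in the denominator, contributes s³·A/(kg·m²)

Multiplying the contributions: [s·A] · [s³·A/(kg·m²)]
Adding exponents of each base unit: kg: -1, m: -2, s: 4, A: 2
SI base units of capacitance: s⁴·A²/(kg·m²)

Answer: s⁴·A²/(kg·m²)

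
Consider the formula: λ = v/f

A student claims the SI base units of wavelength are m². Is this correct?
Units of each symbol in λ = v/f:
  v (wave speed): m/s
  f (frequency): 1/s  → in the denominator, contributes s

Multiplying the contributions: [m/s] · [s]
Adding exponents of each base unit: m: 1
SI base units of wavelength: m

The claimed units m² (exponents m: 2) do not match the derived units m (exponents m: 1), so the claim is incorrect.

Answer: No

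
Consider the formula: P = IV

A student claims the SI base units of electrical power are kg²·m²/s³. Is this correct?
Units of each symbol in P = IV:
  I (current): A
  V (voltage, in volts): kg·m²/(s³·A)

Multiplying the contributions: [A] · [kg·m²/(s³·A)]
Adding exponents of each base unit: kg: 1, m: 2, s: -3
SI base units of electrical power: kg·m²/s³

The claimed units kg²·m²/s³ (exponents kg: 2, m: 2, s: -3) do not match the derived units kg·m²/s³ (exponents kg: 1, m: 2, s: -3), so the claim is incorrect.

Answer: No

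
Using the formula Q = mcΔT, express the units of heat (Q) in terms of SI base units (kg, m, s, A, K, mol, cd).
Units of each symbol in Q = mcΔT:
  m (mass): kg
  c (specific heat capacity, in J/(kg·K)): m²/(s²·K)
  ΔT (temperature change): K

Multiplying the contributions: [kg] · [m²/(s²·K)] · [K]
Adding exponents of each base unit: kg: 1, m: 2, s: -2
SI base units of heat: kg·m²/s²

Answer: kg·m²/s²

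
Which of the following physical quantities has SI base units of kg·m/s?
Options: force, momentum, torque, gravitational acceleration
Checking the SI base units of each option:
  force (F = ma): kg·m/s²  ✗
  momentum (p = mv): kg·m/s  ✓ matches
  torque (τ = Fr): kg·m²/s²  ✗
  gravitational acceleration (g = GM/r²): m/s²  ✗

Only momentum has units kg·m/s.

Answer: momentum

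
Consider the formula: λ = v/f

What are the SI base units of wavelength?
Units of each symbol in λ = v/f:
  v (wave speed): m/s
  f (frequency): 1/s  → in the denominator, contributes s

Multiplying the contributions: [m/s] · [s]
Adding exponents of each base unit: m: 1
SI base units of wavelength: m

Answer: m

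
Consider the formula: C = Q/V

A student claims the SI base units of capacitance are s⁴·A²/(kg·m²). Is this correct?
Units of each symbol in C = Q/V:
  Q (charge, in coulombs): s·A
  V (voltage, in volts): kg·m²/(s³·A)  → in the denominator, contributes s³·A/(kg·m²)

Multiplying the contributions: [s·A] · [s³·A/(kg·m²)]
Adding exponents of each base unit: kg: -1, m: -2, s: 4, A: 2
SI base units of capacitance: s⁴·A²/(kg·m²)

The claimed units s⁴·A²/(kg·m²) match the derived units, so the claim is correct.

Answer: Yes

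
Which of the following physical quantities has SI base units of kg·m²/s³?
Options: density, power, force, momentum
Checking the SI base units of each option:
  density (ρ = m/V): kg/m³  ✗
  power (P = W/t): kg·m²/s³  ✓ matches
  force (F = ma): kg·m/s²  ✗
  momentum (p = mv): kg·m/s  ✗

Only power has units kg·m²/s³.

Answer: power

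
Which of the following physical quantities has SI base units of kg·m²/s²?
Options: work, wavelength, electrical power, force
Checking the SI base units of each option:
  work (W = Fd): kg·m²/s²  ✓ matches
  wavelength (λ = v/f): m  ✗
  electrical power (P = IV): kg·m²/s³  ✗
  force (F = ma): kg·m/s²  ✗

Only work has units kg·m²/s².

Answer: work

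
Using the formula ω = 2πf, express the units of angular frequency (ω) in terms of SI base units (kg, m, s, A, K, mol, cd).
Units of each symbol in ω = 2πf:
  f (frequency): 1/s
  The factor 2π is dimensionless.

Multiplying the contributions: [1/s]
Adding exponents of each base unit: s: -1
SI base units of angular frequency: 1/s

Answer: 1/s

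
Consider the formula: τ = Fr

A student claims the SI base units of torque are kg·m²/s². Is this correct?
Units of each symbol in τ = Fr:
  F (force): kg·m/s²
  r (lever arm): m

Multiplying the contributions: [kg·m/s²] · [m]
Adding exponents of each base unit: kg: 1, m: 2, s: -2
SI base units of torque: kg·m²/s²

The claimed units kg·m²/s² match the derived units, so the claim is correct.

Answer: Yes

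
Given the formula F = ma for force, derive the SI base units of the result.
Units of each symbol in F = ma:
  m (mass): kg
  a (acceleration): m/s²

Multiplying the contributions: [kg] · [m/s²]
Adding exponents of each base unit: kg: 1, m: 1, s: -2
SI base units of force: kg·m/s²

Answer: kg·m/s²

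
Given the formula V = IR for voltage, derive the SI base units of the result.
Units of each symbol in V = IR:
  I (current): A
  R (resistance, in ohms): kg·m²/(s³·A²)

Multiplying the contributions: [A] · [kg·m²/(s³·A²)]
Adding exponents of each base unit: kg: 1, m: 2, s: -3, A: -1
SI base units of voltage: kg·m²/(s³·A)

Answer: kg·m²/(s³·A)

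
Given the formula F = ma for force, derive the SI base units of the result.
Units of each symbol in F = ma:
  m (mass): kg
  a (acceleration): m/s²

Multiplying the contributions: [kg] · [m/s²]
Adding exponents of each base unit: kg: 1, m: 1, s: -2
SI base units of force: kg·m/s²

Answer: kg·m/s²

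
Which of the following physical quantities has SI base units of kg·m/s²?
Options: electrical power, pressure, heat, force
Checking the SI base units of each option:
  electrical power (P = IV): kg·m²/s³  ✗
  pressure (P = F/A): kg/(m·s²)  ✗
  heat (Q = mcΔT): kg·m²/s²  ✗
  force (F = ma): kg·m/s²  ✓ matches

Only force has units kg·m/s².

Answer: force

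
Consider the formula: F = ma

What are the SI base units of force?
Units of each symbol in F = ma:
  m (mass): kg
  a (acceleration): m/s²

Multiplying the contributions: [kg] · [m/s²]
Adding exponents of each base unit: kg: 1, m: 1, s: -2
SI base units of force: kg·m/s²

Answer: kg·m/s²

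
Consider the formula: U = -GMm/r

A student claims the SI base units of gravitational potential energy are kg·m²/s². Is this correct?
Units of each symbol in U = -GMm/r:
  G (gravitational constant): m³/(kg·s²)
  M (mass): kg
  m (mass): kg
  r (distance): m  → in the denominator, contributes 1/m
  The minus sign does not affect the units.

Multiplying the contributions: [m³/(kg·s²)] · [kg] · [kg] · [1/m]
Adding exponents of each base unit: kg: 1, m: 2, s: -2
SI base units of gravitational potential energy: kg·m²/s²

The claimed units kg·m²/s² match the derived units, so the claim is correct.

Answer: Yes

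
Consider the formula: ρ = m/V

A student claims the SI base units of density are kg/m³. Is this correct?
Units of each symbol in ρ = m/V:
  m (mass): kg
  V (volume): m³  → in the denominator, contributes 1/m³

Multiplying the contributions: [kg] · [1/m³]
Adding exponents of each base unit: kg: 1, m: -3
SI base units of density: kg/m³

The claimed units kg/m³ match the derived units, so the claim is correct.

Answer: Yes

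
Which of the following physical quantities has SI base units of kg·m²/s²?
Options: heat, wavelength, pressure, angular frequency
Checking the SI base units of each option:
  heat (Q = mcΔT): kg·m²/s²  ✓ matches
  wavelength (λ = v/f): m  ✗
  pressure (P = F/A): kg/(m·s²)  ✗
  angular frequency (ω = 2πf): 1/s  ✗

Only heat has units kg·m²/s².

Answer: heat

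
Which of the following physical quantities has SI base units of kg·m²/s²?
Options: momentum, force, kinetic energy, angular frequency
Checking the SI base units of each option:
  momentum (p = mv): kg·m/s  ✗
  force (F = ma): kg·m/s²  ✗
  kinetic energy (E = ½mv²): kg·m²/s²  ✓ matches
  angular frequency (ω = 2πf): 1/s  ✗

Only kinetic energy has units kg·m²/s².

Answer: kinetic energy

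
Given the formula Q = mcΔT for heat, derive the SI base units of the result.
Units of each symbol in Q = mcΔT:
  m (mass): kg
  c (specific heat capacity, in J/(kg·K)): m²/(s²·K)
  ΔT (temperature change): K

Multiplying the contributions: [kg] · [m²/(s²·K)] · [K]
Adding exponents of each base unit: kg: 1, m: 2, s: -2
SI base units of heat: kg·m²/s²

Answer: kg·m²/s²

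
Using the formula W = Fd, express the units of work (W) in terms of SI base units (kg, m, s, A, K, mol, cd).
Units of each symbol in W = Fd:
  F (force): kg·m/s²
  d (displacement): m

Multiplying the contributions: [kg·m/s²] · [m]
Adding exponents of each base unit: kg: 1, m: 2, s: -2
SI base units of work: kg·m²/s²

Answer: kg·m²/s²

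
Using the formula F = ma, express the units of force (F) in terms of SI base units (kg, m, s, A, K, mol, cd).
Units of each symbol in F = ma:
  m (mass): kg
  a (acceleration): m/s²

Multiplying the contributions: [kg] · [m/s²]
Adding exponents of each base unit: kg: 1, m: 1, s: -2
SI base units of force: kg·m/s²

Answer: kg·m/s²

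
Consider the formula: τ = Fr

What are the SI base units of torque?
Units of each symbol in τ = Fr:
  F (force): kg·m/s²
  r (lever arm): m

Multiplying the contributions: [kg·m/s²] · [m]
Adding exponents of each base unit: kg: 1, m: 2, s: -2
SI base units of torque: kg·m²/s²

Answer: kg·m²/s²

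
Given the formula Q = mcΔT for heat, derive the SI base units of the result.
Units of each symbol in Q = mcΔT:
  m (mass): kg
  c (specific heat capacity, in J/(kg·K)): m²/(s²·K)
  ΔT (temperature change): K

Multiplying the contributions: [kg] · [m²/(s²·K)] · [K]
Adding exponents of each base unit: kg: 1, m: 2, s: -2
SI base units of heat: kg·m²/s²

Answer: kg·m²/s²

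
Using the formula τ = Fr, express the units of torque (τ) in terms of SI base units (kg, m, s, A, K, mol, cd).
Units of each symbol in τ = Fr:
  F (force): kg·m/s²
  r (lever arm): m

Multiplying the contributions: [kg·m/s²] · [m]
Adding exponents of each base unit: kg: 1, m: 2, s: -2
SI base units of torque: kg·m²/s²

Answer: kg·m²/s²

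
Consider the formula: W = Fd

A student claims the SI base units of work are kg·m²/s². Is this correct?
Units of each symbol in W = Fd:
  F (force): kg·m/s²
  d (displacement): m

Multiplying the contributions: [kg·m/s²] · [m]
Adding exponents of each base unit: kg: 1, m: 2, s: -2
SI base units of work: kg·m²/s²

The claimed units kg·m²/s² match the derived units, so the claim is correct.

Answer: Yes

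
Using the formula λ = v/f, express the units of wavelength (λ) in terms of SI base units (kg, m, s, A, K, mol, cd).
Units of each symbol in λ = v/f:
  v (wave speed): m/s
  f (frequency): 1/s  → in the denominator, contributes s

Multiplying the contributions: [m/s] · [s]
Adding exponents of each base unit: m: 1
SI base units of wavelength: m

Answer: m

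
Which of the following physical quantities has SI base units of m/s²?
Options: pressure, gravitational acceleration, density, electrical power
Checking the SI base units of each option:
  pressure (P = F/A): kg/(m·s²)  ✗
  gravitational acceleration (g = GM/r²): m/s²  ✓ matches
  density (ρ = m/V): kg/m³  ✗
  electrical power (P = IV): kg·m²/s³  ✗

Only gravitational acceleration has units m/s².

Answer: gravitational acceleration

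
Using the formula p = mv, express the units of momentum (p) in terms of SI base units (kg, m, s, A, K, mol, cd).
Units of each symbol in p = mv:
  m (mass): kg
  v (velocity): m/s

Multiplying the contributions: [kg] · [m/s]
Adding exponents of each base unit: kg: 1, m: 1, s: -1
SI base units of momentum: kg·m/s

Answer: kg·m/s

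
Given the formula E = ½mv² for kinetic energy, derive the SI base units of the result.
Units of each symbol in E = ½mv²:
  m (mass): kg
  v (speed): m/s  → to the power 2, contributes m²/s²
  The factor ½ is dimensionless.

Multiplying the contributions: [kg] · [m²/s²]
Adding exponents of each base unit: kg: 1, m: 2, s: -2
SI base units of kinetic energy: kg·m²/s²

Answer: kg·m²/s²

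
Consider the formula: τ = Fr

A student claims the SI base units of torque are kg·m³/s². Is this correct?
Units of each symbol in τ = Fr:
  F (force): kg·m/s²
  r (lever arm): m

Multiplying the contributions: [kg·m/s²] · [m]
Adding exponents of each base unit: kg: 1, m: 2, s: -2
SI base units of torque: kg·m²/s²

The claimed units kg·m³/s² (exponents kg: 1, m: 3, s: -2) do not match the derived units kg·m²/s² (exponents kg: 1, m: 2, s: -2), so the claim is incorrect.

Answer: No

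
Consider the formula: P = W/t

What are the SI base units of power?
Units of each symbol in P = W/t:
  W (work): kg·m²/s²
  t (time): s  → in the denominator, contributes 1/s

Multiplying the contributions: [kg·m²/s²] · [1/s]
Adding exponents of each base unit: kg: 1, m: 2, s: -3
SI base units of power: kg·m²/s³

Answer: kg·m²/s³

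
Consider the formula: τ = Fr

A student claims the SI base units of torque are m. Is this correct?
Units of each symbol in τ = Fr:
  F (force): kg·m/s²
  r (lever arm): m

Multiplying the contributions: [kg·m/s²] · [m]
Adding exponents of each base unit: kg: 1, m: 2, s: -2
SI base units of torque: kg·m²/s²

The claimed units m (exponents m: 1) do not match the derived units kg·m²/s² (exponents kg: 1, m: 2, s: -2), so the claim is incorrect.

Answer: No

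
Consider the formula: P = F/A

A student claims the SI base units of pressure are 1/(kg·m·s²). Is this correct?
Units of each symbol in P = F/A:
  F (force): kg·m/s²
  A (area): m²  → in the denominator, contributes 1/m²

Multiplying the contributions: [kg·m/s²] · [1/m²]
Adding exponents of each base unit: kg: 1, m: -1, s: -2
SI base units of pressure: kg/(m·s²)

The claimed units 1/(kg·m·s²) (exponents kg: -1, m: -1, s: -2) do not match the derived units kg/(m·s²) (exponents kg: 1, m: -1, s: -2), so the claim is incorrect.

Answer: No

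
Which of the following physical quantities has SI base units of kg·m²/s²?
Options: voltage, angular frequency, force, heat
Checking the SI base units of each option:
  voltage (V = IR): kg·m²/(s³·A)  ✗
  angular frequency (ω = 2πf): 1/s  ✗
  force (F = ma): kg·m/s²  ✗
  heat (Q = mcΔT): kg·m²/s²  ✓ matches

Only heat has units kg·m²/s².

Answer: heat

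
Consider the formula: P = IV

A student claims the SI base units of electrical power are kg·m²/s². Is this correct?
Units of each symbol in P = IV:
  I (current): A
  V (voltage, in volts): kg·m²/(s³·A)

Multiplying the contributions: [A] · [kg·m²/(s³·A)]
Adding exponents of each base unit: kg: 1, m: 2, s: -3
SI base units of electrical power: kg·m²/s³

The claimed units kg·m²/s² (exponents kg: 1, m: 2, s: -2) do not match the derived units kg·m²/s³ (exponents kg: 1, m: 2, s: -3), so the claim is incorrect.

Answer: No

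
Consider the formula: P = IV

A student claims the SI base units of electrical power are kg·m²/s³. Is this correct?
Units of each symbol in P = IV:
  I (current): A
  V (voltage, in volts): kg·m²/(s³·A)

Multiplying the contributions: [A] · [kg·m²/(s³·A)]
Adding exponents of each base unit: kg: 1, m: 2, s: -3
SI base units of electrical power: kg·m²/s³

The claimed units kg·m²/s³ match the derived units, so the claim is correct.

Answer: Yes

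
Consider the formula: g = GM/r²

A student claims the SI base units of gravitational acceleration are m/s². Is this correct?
Units of each symbol in g = GM/r²:
  G (gravitational constant): m³/(kg·s²)
  M (mass): kg
  r (distance): m  → to the power 2 in the denominator, contributes 1/m²

Multiplying the contributions: [m³/(kg·s²)] · [kg] · [1/m²]
Adding exponents of each base unit: m: 1, s: -2
SI base units of gravitational acceleration: m/s²

The claimed units m/s² match the derived units, so the claim is correct.

Answer: Yes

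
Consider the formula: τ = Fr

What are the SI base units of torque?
Units of each symbol in τ = Fr:
  F (force): kg·m/s²
  r (lever arm): m

Multiplying the contributions: [kg·m/s²] · [m]
Adding exponents of each base unit: kg: 1, m: 2, s: -2
SI base units of torque: kg·m²/s²

Answer: kg·m²/s²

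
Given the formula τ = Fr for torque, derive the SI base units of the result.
Units of each symbol in τ = Fr:
  F (force): kg·m/s²
  r (lever arm): m

Multiplying the contributions: [kg·m/s²] · [m]
Adding exponents of each base unit: kg: 1, m: 2, s: -2
SI base units of torque: kg·m²/s²

Answer: kg·m²/s²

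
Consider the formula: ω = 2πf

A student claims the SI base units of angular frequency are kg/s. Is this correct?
Units of each symbol in ω = 2πf:
  f (frequency): 1/s
  The factor 2π is dimensionless.

Multiplying the contributions: [1/s]
Adding exponents of each base unit: s: -1
SI base units of angular frequency: 1/s

The claimed units kg/s (exponents kg: 1, s: -1) do not match the derived units 1/s (exponents s: -1), so the claim is incorrect.

Answer: No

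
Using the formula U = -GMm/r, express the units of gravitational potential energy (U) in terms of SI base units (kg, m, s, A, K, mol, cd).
Units of each symbol in U = -GMm/r:
  G (gravitational constant): m³/(kg·s²)
  M (mass): kg
  m (mass): kg
  r (distance): m  → in the denominator, contributes 1/m
  The minus sign does not affect the units.

Multiplying the contributions: [m³/(kg·s²)] · [kg] · [kg] · [1/m]
Adding exponents of each base unit: kg: 1, m: 2, s: -2
SI base units of gravitational potential energy: kg·m²/s²

Answer: kg·m²/s²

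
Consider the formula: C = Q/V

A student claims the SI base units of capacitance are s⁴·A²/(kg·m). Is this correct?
Units of each symbol in C = Q/V:
  Q (charge, in coulombs): s·A
  V (voltage, in volts): kg·m²/(s³·A)  → in the denominator, contributes s³·A/(kg·m²)

Multiplying the contributions: [s·A] · [s³·A/(kg·m²)]
Adding exponents of each base unit: kg: -1, m: -2, s: 4, A: 2
SI base units of capacitance: s⁴·A²/(kg·m²)

The claimed units s⁴·A²/(kg·m) (exponents kg: -1, m: -1, s: 4, A: 2) do not match the derived units s⁴·A²/(kg·m²) (exponents kg: -1, m: -2, s: 4, A: 2), so the claim is incorrect.

Answer: No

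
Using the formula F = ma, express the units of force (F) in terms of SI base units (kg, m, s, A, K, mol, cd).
Units of each symbol in F = ma:
  m (mass): kg
  a (acceleration): m/s²

Multiplying the contributions: [kg] · [m/s²]
Adding exponents of each base unit: kg: 1, m: 1, s: -2
SI base units of force: kg·m/s²

Answer: kg·m/s²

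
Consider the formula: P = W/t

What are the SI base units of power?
Units of each symbol in P = W/t:
  W (work): kg·m²/s²
  t (time): s  → in the denominator, contributes 1/s

Multiplying the contributions: [kg·m²/s²] · [1/s]
Adding exponents of each base unit: kg: 1, m: 2, s: -3
SI base units of power: kg·m²/s³

Answer: kg·m²/s³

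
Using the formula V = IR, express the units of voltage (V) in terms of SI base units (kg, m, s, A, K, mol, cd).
Units of each symbol in V = IR:
  I (current): A
  R (resistance, in ohms): kg·m²/(s³·A²)

Multiplying the contributions: [A] · [kg·m²/(s³·A²)]
Adding exponents of each base unit: kg: 1, m: 2, s: -3, A: -1
SI base units of voltage: kg·m²/(s³·A)

Answer: kg·m²/(s³·A)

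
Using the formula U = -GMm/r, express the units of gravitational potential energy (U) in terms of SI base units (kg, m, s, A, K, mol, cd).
Units of each symbol in U = -GMm/r:
  G (gravitational constant): m³/(kg·s²)
  M (mass): kg
  m (mass): kg
  r (distance): m  → in the denominator, contributes 1/m
  The minus sign does not affect the units.

Multiplying the contributions: [m³/(kg·s²)] · [kg] · [kg] · [1/m]
Adding exponents of each base unit: kg: 1, m: 2, s: -2
SI base units of gravitational potential energy: kg·m²/s²

Answer: kg·m²/s²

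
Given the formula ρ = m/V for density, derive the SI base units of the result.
Units of each symbol in ρ = m/V:
  m (mass): kg
  V (volume): m³  → in the denominator, contributes 1/m³

Multiplying the contributions: [kg] · [1/m³]
Adding exponents of each base unit: kg: 1, m: -3
SI base units of density: kg/m³

Answer: kg/m³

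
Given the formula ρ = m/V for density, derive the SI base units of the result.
Units of each symbol in ρ = m/V:
  m (mass): kg
  V (volume): m³  → in the denominator, contributes 1/m³

Multiplying the contributions: [kg] · [1/m³]
Adding exponents of each base unit: kg: 1, m: -3
SI base units of density: kg/m³

Answer: kg/m³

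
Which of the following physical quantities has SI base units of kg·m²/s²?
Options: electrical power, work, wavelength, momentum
Checking the SI base units of each option:
  electrical power (P = IV): kg·m²/s³  ✗
  work (W = Fd): kg·m²/s²  ✓ matches
  wavelength (λ = v/f): m  ✗
  momentum (p = mv): kg·m/s  ✗

Only work has units kg·m²/s².

Answer: work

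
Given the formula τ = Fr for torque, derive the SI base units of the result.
Units of each symbol in τ = Fr:
  F (force): kg·m/s²
  r (lever arm): m

Multiplying the contributions: [kg·m/s²] · [m]
Adding exponents of each base unit: kg: 1, m: 2, s: -2
SI base units of torque: kg·m²/s²

Answer: kg·m²/s²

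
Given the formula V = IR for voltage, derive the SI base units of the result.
Units of each symbol in V = IR:
  I (current): A
  R (resistance, in ohms): kg·m²/(s³·A²)

Multiplying the contributions: [A] · [kg·m²/(s³·A²)]
Adding exponents of each base unit: kg: 1, m: 2, s: -3, A: -1
SI base units of voltage: kg·m²/(s³·A)

Answer: kg·m²/(s³·A)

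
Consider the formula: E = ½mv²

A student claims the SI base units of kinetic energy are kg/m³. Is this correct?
Units of each symbol in E = ½mv²:
  m (mass): kg
  v (speed): m/s  → to the power 2, contributes m²/s²
  The factor ½ is dimensionless.

Multiplying the contributions: [kg] · [m²/s²]
Adding exponents of each base unit: kg: 1, m: 2, s: -2
SI base units of kinetic energy: kg·m²/s²

The claimed units kg/m³ (exponents kg: 1, m: -3) do not match the derived units kg·m²/s² (exponents kg: 1, m: 2, s: -2), so the claim is incorrect.

Answer: No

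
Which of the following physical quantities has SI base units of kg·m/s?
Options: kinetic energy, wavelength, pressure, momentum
Checking the SI base units of each option:
  kinetic energy (E = ½mv²): kg·m²/s²  ✗
  wavelength (λ = v/f): m  ✗
  pressure (P = F/A): kg/(m·s²)  ✗
  momentum (p = mv): kg·m/s  ✓ matches

Only momentum has units kg·m/s.

Answer: momentum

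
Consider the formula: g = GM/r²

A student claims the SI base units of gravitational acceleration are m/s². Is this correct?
Units of each symbol in g = GM/r²:
  G (gravitational constant): m³/(kg·s²)
  M (mass): kg
  r (distance): m  → to the power 2 in the denominator, contributes 1/m²

Multiplying the contributions: [m³/(kg·s²)] · [kg] · [1/m²]
Adding exponents of each base unit: m: 1, s: -2
SI base units of gravitational acceleration: m/s²

The claimed units m/s² match the derived units, so the claim is correct.

Answer: Yes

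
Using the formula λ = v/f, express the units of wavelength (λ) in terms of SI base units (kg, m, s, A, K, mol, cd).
Units of each symbol in λ = v/f:
  v (wave speed): m/s
  f (frequency): 1/s  → in the denominator, contributes s

Multiplying the contributions: [m/s] · [s]
Adding exponents of each base unit: m: 1
SI base units of wavelength: m

Answer: m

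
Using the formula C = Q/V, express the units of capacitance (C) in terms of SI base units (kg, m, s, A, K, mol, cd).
Units of each symbol in C = Q/V:
  Q (charge, in coulombs): s·A
  V (voltage, in volts): kg·m²/(s³·A)  → in the denominator, contributes s³·A/(kg·m²)

Multiplying the contributions: [s·A] · [s³·A/(kg·m²)]
Adding exponents of each base unit: kg: -1, m: -2, s: 4, A: 2
SI base units of capacitance: s⁴·A²/(kg·m²)

Answer: s⁴·A²/(kg·m²)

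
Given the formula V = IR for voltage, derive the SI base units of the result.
Units of each symbol in V = IR:
  I (current): A
  R (resistance, in ohms): kg·m²/(s³·A²)

Multiplying the contributions: [A] · [kg·m²/(s³·A²)]
Adding exponents of each base unit: kg: 1, m: 2, s: -3, A: -1
SI base units of voltage: kg·m²/(s³·A)

Answer: kg·m²/(s³·A)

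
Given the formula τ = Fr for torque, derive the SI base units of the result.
Units of each symbol in τ = Fr:
  F (force): kg·m/s²
  r (lever arm): m

Multiplying the contributions: [kg·m/s²] · [m]
Adding exponents of each base unit: kg: 1, m: 2, s: -2
SI base units of torque: kg·m²/s²

Answer: kg·m²/s²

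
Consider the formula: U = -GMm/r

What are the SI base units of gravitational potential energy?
Units of each symbol in U = -GMm/r:
  G (gravitational constant): m³/(kg·s²)
  M (mass): kg
  m (mass): kg
  r (distance): m  → in the denominator, contributes 1/m
  The minus sign does not affect the units.

Multiplying the contributions: [m³/(kg·s²)] · [kg] · [kg] · [1/m]
Adding exponents of each base unit: kg: 1, m: 2, s: -2
SI base units of gravitational potential energy: kg·m²/s²

Answer: kg·m²/s²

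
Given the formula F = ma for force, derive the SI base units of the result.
Units of each symbol in F = ma:
  m (mass): kg
  a (acceleration): m/s²

Multiplying the contributions: [kg] · [m/s²]
Adding exponents of each base unit: kg: 1, m: 1, s: -2
SI base units of force: kg·m/s²

Answer: kg·m/s²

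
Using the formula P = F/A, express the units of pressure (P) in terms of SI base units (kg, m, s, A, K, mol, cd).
Units of each symbol in P = F/A:
  F (force): kg·m/s²
  A (area): m²  → in the denominator, contributes 1/m²

Multiplying the contributions: [kg·m/s²] · [1/m²]
Adding exponents of each base unit: kg: 1, m: -1, s: -2
SI base units of pressure: kg/(m·s²)

Answer: kg/(m·s²)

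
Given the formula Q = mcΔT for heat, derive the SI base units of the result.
Units of each symbol in Q = mcΔT:
  m (mass): kg
  c (specific heat capacity, in J/(kg·K)): m²/(s²·K)
  ΔT (temperature change): K

Multiplying the contributions: [kg] · [m²/(s²·K)] · [K]
Adding exponents of each base unit: kg: 1, m: 2, s: -2
SI base units of heat: kg·m²/s²

Answer: kg·m²/s²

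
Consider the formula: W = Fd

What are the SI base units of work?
Units of each symbol in W = Fd:
  F (force): kg·m/s²
  d (displacement): m

Multiplying the contributions: [kg·m/s²] · [m]
Adding exponents of each base unit: kg: 1, m: 2, s: -2
SI base units of work: kg·m²/s²

Answer: kg·m²/s²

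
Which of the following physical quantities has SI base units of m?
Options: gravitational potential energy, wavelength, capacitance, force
Checking the SI base units of each option:
  gravitational potential energy (U = -GMm/r): kg·m²/s²  ✗
  wavelength (λ = v/f): m  ✓ matches
  capacitance (C = Q/V): s⁴·A²/(kg·m²)  ✗
  force (F = ma): kg·m/s²  ✗

Only wavelength has units m.

Answer: wavelength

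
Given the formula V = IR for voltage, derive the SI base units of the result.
Units of each symbol in V = IR:
  I (current): A
  R (resistance, in ohms): kg·m²/(s³·A²)

Multiplying the contributions: [A] · [kg·m²/(s³·A²)]
Adding exponents of each base unit: kg: 1, m: 2, s: -3, A: -1
SI base units of voltage: kg·m²/(s³·A)

Answer: kg·m²/(s³·A)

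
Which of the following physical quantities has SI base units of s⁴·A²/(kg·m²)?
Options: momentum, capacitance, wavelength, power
Checking the SI base units of each option:
  momentum (p = mv): kg·m/s  ✗
  capacitance (C = Q/V): s⁴·A²/(kg·m²)  ✓ matches
  wavelength (λ = v/f): m  ✗
  power (P = W/t): kg·m²/s³  ✗

Only capacitance has units s⁴·A²/(kg·m²).

Answer: capacitance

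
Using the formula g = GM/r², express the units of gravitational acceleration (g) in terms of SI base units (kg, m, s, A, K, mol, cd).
Units of each symbol in g = GM/r²:
  G (gravitational constant): m³/(kg·s²)
  M (mass): kg
  r (distance): m  → to the power 2 in the denominator, contributes 1/m²

Multiplying the contributions: [m³/(kg·s²)] · [kg] · [1/m²]
Adding exponents of each base unit: m: 1, s: -2
SI base units of gravitational acceleration: m/s²

Answer: m/s²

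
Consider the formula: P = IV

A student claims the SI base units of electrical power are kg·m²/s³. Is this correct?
Units of each symbol in P = IV:
  I (current): A
  V (voltage, in volts): kg·m²/(s³·A)

Multiplying the contributions: [A] · [kg·m²/(s³·A)]
Adding exponents of each base unit: kg: 1, m: 2, s: -3
SI base units of electrical power: kg·m²/s³

The claimed units kg·m²/s³ match the derived units, so the claim is correct.

Answer: Yes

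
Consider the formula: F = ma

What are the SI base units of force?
Units of each symbol in F = ma:
  m (mass): kg
  a (acceleration): m/s²

Multiplying the contributions: [kg] · [m/s²]
Adding exponents of each base unit: kg: 1, m: 1, s: -2
SI base units of force: kg·m/s²

Answer: kg·m/s²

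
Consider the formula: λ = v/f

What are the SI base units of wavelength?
Units of each symbol in λ = v/f:
  v (wave speed): m/s
  f (frequency): 1/s  → in the denominator, contributes s

Multiplying the contributions: [m/s] · [s]
Adding exponents of each base unit: m: 1
SI base units of wavelength: m

Answer: m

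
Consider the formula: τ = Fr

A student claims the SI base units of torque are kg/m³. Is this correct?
Units of each symbol in τ = Fr:
  F (force): kg·m/s²
  r (lever arm): m

Multiplying the contributions: [kg·m/s²] · [m]
Adding exponents of each base unit: kg: 1, m: 2, s: -2
SI base units of torque: kg·m²/s²

The claimed units kg/m³ (exponents kg: 1, m: -3) do not match the derived units kg·m²/s² (exponents kg: 1, m: 2, s: -2), so the claim is incorrect.

Answer: No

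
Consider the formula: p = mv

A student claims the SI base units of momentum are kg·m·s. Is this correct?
Units of each symbol in p = mv:
  m (mass): kg
  v (velocity): m/s

Multiplying the contributions: [kg] · [m/s]
Adding exponents of each base unit: kg: 1, m: 1, s: -1
SI base units of momentum: kg·m/s

The claimed units kg·m·s (exponents kg: 1, m: 1, s: 1) do not match the derived units kg·m/s (exponents kg: 1, m: 1, s: -1), so the claim is incorrect.

Answer: No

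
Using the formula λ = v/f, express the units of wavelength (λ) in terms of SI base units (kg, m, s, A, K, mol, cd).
Units of each symbol in λ = v/f:
  v (wave speed): m/s
  f (frequency): 1/s  → in the denominator, contributes s

Multiplying the contributions: [m/s] · [s]
Adding exponents of each base unit: m: 1
SI base units of wavelength: m

Answer: m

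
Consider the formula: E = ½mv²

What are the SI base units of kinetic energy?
Units of each symbol in E = ½mv²:
  m (mass): kg
  v (speed): m/s  → to the power 2, contributes m²/s²
  The factor ½ is dimensionless.

Multiplying the contributions: [kg] · [m²/s²]
Adding exponents of each base unit: kg: 1, m: 2, s: -2
SI base units of kinetic energy: kg·m²/s²

Answer: kg·m²/s²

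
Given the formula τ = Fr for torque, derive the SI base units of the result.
Units of each symbol in τ = Fr:
  F (force): kg·m/s²
  r (lever arm): m

Multiplying the contributions: [kg·m/s²] · [m]
Adding exponents of each base unit: kg: 1, m: 2, s: -2
SI base units of torque: kg·m²/s²

Answer: kg·m²/s²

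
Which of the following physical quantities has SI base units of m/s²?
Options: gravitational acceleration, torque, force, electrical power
Checking the SI base units of each option:
  gravitational acceleration (g = GM/r²): m/s²  ✓ matches
  torque (τ = Fr): kg·m²/s²  ✗
  force (F = ma): kg·m/s²  ✗
  electrical power (P = IV): kg·m²/s³  ✗

Only gravitational acceleration has units m/s².

Answer: gravitational acceleration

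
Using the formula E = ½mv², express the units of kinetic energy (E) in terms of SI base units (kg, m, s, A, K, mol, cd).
Units of each symbol in E = ½mv²:
  m (mass): kg
  v (speed): m/s  → to the power 2, contributes m²/s²
  The factor ½ is dimensionless.

Multiplying the contributions: [kg] · [m²/s²]
Adding exponents of each base unit: kg: 1, m: 2, s: -2
SI base units of kinetic energy: kg·m²/s²

Answer: kg·m²/s²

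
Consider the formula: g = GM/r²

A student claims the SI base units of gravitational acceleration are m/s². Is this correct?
Units of each symbol in g = GM/r²:
  G (gravitational constant): m³/(kg·s²)
  M (mass): kg
  r (distance): m  → to the power 2 in the denominator, contributes 1/m²

Multiplying the contributions: [m³/(kg·s²)] · [kg] · [1/m²]
Adding exponents of each base unit: m: 1, s: -2
SI base units of gravitational acceleration: m/s²

The claimed units m/s² match the derived units, so the claim is correct.

Answer: Yes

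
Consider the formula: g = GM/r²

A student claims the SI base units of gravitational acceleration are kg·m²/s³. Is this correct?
Units of each symbol in g = GM/r²:
  G (gravitational constant): m³/(kg·s²)
  M (mass): kg
  r (distance): m  → to the power 2 in the denominator, contributes 1/m²

Multiplying the contributions: [m³/(kg·s²)] · [kg] · [1/m²]
Adding exponents of each base unit: m: 1, s: -2
SI base units of gravitational acceleration: m/s²

The claimed units kg·m²/s³ (exponents kg: 1, m: 2, s: -3) do not match the derived units m/s² (exponents m: 1, s: -2), so the claim is incorrect.

Answer: No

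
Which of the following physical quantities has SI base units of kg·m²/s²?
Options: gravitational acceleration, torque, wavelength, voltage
Checking the SI base units of each option:
  gravitational acceleration (g = GM/r²): m/s²  ✗
  torque (τ = Fr): kg·m²/s²  ✓ matches
  wavelength (λ = v/f): m  ✗
  voltage (V = IR): kg·m²/(s³·A)  ✗

Only torque has units kg·m²/s².

Answer: torque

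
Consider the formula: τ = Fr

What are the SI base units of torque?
Units of each symbol in τ = Fr:
  F (force): kg·m/s²
  r (lever arm): m

Multiplying the contributions: [kg·m/s²] · [m]
Adding exponents of each base unit: kg: 1, m: 2, s: -2
SI base units of torque: kg·m²/s²

Answer: kg·m²/s²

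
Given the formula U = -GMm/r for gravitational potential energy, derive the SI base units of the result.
Units of each symbol in U = -GMm/r:
  G (gravitational constant): m³/(kg·s²)
  M (mass): kg
  m (mass): kg
  r (distance): m  → in the denominator, contributes 1/m
  The minus sign does not affect the units.

Multiplying the contributions: [m³/(kg·s²)] · [kg] · [kg] · [1/m]
Adding exponents of each base unit: kg: 1, m: 2, s: -2
SI base units of gravitational potential energy: kg·m²/s²

Answer: kg·m²/s²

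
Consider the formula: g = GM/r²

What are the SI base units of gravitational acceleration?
Units of each symbol in g = GM/r²:
  G (gravitational constant): m³/(kg·s²)
  M (mass): kg
  r (distance): m  → to the power 2 in the denominator, contributes 1/m²

Multiplying the contributions: [m³/(kg·s²)] · [kg] · [1/m²]
Adding exponents of each base unit: m: 1, s: -2
SI base units of gravitational acceleration: m/s²

Answer: m/s²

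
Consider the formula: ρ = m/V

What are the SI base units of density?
Units of each symbol in ρ = m/V:
  m (mass): kg
  V (volume): m³  → in the denominator, contributes 1/m³

Multiplying the contributions: [kg] · [1/m³]
Adding exponents of each base unit: kg: 1, m: -3
SI base units of density: kg/m³

Answer: kg/m³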